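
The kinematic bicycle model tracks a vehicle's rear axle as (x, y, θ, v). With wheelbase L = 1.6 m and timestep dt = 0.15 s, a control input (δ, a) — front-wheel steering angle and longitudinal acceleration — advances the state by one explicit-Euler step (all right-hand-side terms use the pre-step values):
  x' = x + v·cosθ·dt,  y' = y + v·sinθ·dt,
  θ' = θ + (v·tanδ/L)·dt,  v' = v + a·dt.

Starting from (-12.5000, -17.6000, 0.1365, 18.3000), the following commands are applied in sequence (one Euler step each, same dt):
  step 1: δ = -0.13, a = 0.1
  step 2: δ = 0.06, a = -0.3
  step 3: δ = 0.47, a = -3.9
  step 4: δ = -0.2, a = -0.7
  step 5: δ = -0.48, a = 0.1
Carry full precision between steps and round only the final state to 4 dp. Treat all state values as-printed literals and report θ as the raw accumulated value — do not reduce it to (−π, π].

(-0.3755, -13.9948, -0.3087, 17.5950)

after step 1 (δ=-0.13, a=0.1): (-9.780533, -17.226470, -0.087796, 18.315000)
after step 2 (δ=0.06, a=-0.3): (-7.043864, -17.467358, 0.015349, 18.270000)
after step 3 (δ=0.47, a=-3.9): (-4.303687, -17.425295, 0.885400, 17.685000)
after step 4 (δ=-0.2, a=-0.7): (-2.624549, -15.371620, 0.549313, 17.580000)
after step 5 (δ=-0.48, a=0.1): (-0.375496, -13.994839, -0.308719, 17.595000)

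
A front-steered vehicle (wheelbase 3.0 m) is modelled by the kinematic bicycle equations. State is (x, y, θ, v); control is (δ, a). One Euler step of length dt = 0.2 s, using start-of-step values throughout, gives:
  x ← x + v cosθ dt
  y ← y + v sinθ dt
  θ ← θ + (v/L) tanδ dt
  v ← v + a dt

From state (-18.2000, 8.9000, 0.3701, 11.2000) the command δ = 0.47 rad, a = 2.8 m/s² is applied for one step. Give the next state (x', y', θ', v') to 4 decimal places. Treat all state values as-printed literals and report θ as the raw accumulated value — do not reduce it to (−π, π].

x' = -18.2000 + 11.2000·cos(0.3701)·0.2 = -16.1117
y' = 8.9000 + 11.2000·sin(0.3701)·0.2 = 9.7102
θ' = 0.3701 + (11.2000/3.0)·tan(0.47)·0.2 = 0.7494
v' = 11.2000 + 2.8000·0.2 = 11.7600

(-16.1117, 9.7102, 0.7494, 11.7600)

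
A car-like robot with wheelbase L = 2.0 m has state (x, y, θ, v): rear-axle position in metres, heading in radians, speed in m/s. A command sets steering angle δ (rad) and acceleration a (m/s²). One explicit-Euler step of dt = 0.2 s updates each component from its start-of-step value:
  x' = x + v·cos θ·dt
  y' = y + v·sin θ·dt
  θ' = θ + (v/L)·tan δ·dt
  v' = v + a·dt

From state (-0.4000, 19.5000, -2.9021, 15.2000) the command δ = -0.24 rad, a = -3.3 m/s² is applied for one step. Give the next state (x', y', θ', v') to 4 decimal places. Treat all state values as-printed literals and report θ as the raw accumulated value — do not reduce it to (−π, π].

x' = -0.4000 + 15.2000·cos(-2.9021)·0.2 = -3.3532
y' = 19.5000 + 15.2000·sin(-2.9021)·0.2 = 18.7789
θ' = -2.9021 + (15.2000/2.0)·tan(-0.24)·0.2 = -3.2741
v' = 15.2000 − 3.3000·0.2 = 14.5400

(-3.3532, 18.7789, -3.2741, 14.5400)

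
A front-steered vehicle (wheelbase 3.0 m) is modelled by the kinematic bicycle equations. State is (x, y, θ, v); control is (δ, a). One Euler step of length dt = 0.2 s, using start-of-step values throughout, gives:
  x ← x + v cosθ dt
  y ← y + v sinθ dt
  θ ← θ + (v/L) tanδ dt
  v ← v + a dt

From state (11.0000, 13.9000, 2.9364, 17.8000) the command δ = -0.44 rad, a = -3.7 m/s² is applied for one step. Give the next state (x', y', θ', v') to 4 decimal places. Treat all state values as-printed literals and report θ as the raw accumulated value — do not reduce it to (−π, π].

x' = 11.0000 + 17.8000·cos(2.9364)·0.2 = 7.5147
y' = 13.9000 + 17.8000·sin(2.9364)·0.2 = 14.6254
θ' = 2.9364 + (17.8000/3.0)·tan(-0.44)·0.2 = 2.3777
v' = 17.8000 − 3.7000·0.2 = 17.0600

(7.5147, 14.6254, 2.3777, 17.0600)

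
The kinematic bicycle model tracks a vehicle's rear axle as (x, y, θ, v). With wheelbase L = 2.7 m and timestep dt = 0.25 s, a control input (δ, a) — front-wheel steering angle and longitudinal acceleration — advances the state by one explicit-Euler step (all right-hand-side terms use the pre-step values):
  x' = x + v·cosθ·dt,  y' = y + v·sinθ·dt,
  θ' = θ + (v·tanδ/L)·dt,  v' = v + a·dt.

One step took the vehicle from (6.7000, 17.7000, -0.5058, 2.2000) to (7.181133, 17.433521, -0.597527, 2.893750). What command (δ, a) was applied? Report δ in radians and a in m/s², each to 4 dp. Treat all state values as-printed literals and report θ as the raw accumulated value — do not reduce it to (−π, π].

δ = -0.4231, a = 2.7750

a = (v'−v)/dt = (0.693750)/0.25 = 2.7750
Δθ = θ'−θ = -0.091727;  (v·dt/L) = 2.2000·0.25/2.7 = 0.203704
tan δ = Δθ·L/(v·dt) = -0.450296  →  δ = -0.4231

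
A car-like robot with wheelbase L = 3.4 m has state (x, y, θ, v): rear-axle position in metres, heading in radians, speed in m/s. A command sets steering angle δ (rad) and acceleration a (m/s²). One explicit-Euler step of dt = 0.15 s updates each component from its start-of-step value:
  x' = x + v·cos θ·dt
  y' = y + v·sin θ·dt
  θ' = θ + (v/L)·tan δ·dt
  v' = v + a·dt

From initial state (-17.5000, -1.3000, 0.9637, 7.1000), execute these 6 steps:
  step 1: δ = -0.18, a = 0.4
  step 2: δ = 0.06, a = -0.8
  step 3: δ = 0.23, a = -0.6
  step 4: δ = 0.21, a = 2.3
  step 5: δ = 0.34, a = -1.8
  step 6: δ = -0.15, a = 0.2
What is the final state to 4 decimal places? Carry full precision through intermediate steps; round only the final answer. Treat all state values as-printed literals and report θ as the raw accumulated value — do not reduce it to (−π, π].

after step 1 (δ=-0.18, a=0.4): (-16.892433, -0.425307, 0.906701, 7.160000)
after step 2 (δ=0.06, a=-0.8): (-16.230477, 0.420441, 0.925676, 7.040000)
after step 3 (δ=0.23, a=-0.6): (-15.595510, 1.264214, 0.998399, 6.950000)
after step 4 (δ=0.21, a=2.3): (-15.030841, 2.140544, 1.063752, 7.295000)
after step 5 (δ=0.34, a=-1.8): (-14.499477, 3.097120, 1.177598, 7.025000)
after step 6 (δ=-0.15, a=0.2): (-14.095739, 4.070456, 1.130757, 7.055000)

(-14.0957, 4.0705, 1.1308, 7.0550)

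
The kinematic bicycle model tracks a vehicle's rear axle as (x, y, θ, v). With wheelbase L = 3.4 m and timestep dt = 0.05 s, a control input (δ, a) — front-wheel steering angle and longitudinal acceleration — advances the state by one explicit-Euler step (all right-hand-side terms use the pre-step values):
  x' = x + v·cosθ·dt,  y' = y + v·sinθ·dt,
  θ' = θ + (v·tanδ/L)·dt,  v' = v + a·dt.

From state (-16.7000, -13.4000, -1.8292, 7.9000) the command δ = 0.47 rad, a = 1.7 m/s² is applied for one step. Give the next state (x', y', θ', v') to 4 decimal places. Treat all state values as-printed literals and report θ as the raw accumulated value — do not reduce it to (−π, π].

x' = -16.7000 + 7.9000·cos(-1.8292)·0.05 = -16.8009
y' = -13.4000 + 7.9000·sin(-1.8292)·0.05 = -13.7819
θ' = -1.8292 + (7.9000/3.4)·tan(0.47)·0.05 = -1.7702
v' = 7.9000 + 1.7000·0.05 = 7.9850

(-16.8009, -13.7819, -1.7702, 7.9850)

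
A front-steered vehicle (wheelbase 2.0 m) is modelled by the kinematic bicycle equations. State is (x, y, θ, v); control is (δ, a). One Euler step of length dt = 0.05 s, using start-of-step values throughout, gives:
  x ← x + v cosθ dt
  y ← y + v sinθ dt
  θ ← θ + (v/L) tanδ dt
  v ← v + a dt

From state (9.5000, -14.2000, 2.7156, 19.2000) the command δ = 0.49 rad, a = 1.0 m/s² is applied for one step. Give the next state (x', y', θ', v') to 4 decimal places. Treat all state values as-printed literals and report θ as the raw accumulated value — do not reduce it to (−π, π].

(8.6258, -13.8033, 2.9716, 19.2500)

x' = 9.5000 + 19.2000·cos(2.7156)·0.05 = 8.6258
y' = -14.2000 + 19.2000·sin(2.7156)·0.05 = -13.8033
θ' = 2.7156 + (19.2000/2.0)·tan(0.49)·0.05 = 2.9716
v' = 19.2000 + 1.0000·0.05 = 19.2500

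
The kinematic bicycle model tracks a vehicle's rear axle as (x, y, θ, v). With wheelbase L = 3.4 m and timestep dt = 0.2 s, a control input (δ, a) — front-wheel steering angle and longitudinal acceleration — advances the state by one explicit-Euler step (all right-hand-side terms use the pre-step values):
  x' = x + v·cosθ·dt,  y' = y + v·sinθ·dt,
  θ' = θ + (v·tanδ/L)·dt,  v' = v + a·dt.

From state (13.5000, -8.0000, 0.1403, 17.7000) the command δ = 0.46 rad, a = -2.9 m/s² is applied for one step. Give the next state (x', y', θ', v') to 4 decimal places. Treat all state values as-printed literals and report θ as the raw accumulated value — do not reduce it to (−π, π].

x' = 13.5000 + 17.7000·cos(0.1403)·0.2 = 17.0052
y' = -8.0000 + 17.7000·sin(0.1403)·0.2 = -7.5050
θ' = 0.1403 + (17.7000/3.4)·tan(0.46)·0.2 = 0.6561
v' = 17.7000 − 2.9000·0.2 = 17.1200

(17.0052, -7.5050, 0.6561, 17.1200)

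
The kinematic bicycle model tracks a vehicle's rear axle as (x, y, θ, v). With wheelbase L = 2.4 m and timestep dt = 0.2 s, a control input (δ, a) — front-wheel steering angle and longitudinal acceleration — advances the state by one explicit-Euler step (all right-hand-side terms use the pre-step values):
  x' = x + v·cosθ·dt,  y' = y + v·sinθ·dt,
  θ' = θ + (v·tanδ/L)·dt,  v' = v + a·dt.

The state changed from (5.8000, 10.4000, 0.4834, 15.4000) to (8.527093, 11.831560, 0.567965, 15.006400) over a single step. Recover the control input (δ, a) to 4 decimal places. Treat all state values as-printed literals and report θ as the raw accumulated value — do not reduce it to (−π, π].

a = (v'−v)/dt = (-0.393600)/0.2 = -1.9680
Δθ = θ'−θ = 0.084565;  (v·dt/L) = 15.4000·0.2/2.4 = 1.283333
tan δ = Δθ·L/(v·dt) = 0.065895  →  δ = 0.0658

δ = 0.0658, a = -1.9680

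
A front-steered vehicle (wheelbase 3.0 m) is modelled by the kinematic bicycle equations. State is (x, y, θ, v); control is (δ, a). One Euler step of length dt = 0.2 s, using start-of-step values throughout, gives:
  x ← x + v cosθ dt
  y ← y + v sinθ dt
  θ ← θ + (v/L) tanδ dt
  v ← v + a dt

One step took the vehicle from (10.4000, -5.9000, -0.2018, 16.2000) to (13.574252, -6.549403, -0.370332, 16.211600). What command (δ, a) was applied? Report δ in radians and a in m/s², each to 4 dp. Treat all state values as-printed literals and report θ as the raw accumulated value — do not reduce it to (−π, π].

δ = -0.1548, a = 0.0580

a = (v'−v)/dt = (0.011600)/0.2 = 0.0580
Δθ = θ'−θ = -0.168532;  (v·dt/L) = 16.2000·0.2/3.0 = 1.080000
tan δ = Δθ·L/(v·dt) = -0.156048  →  δ = -0.1548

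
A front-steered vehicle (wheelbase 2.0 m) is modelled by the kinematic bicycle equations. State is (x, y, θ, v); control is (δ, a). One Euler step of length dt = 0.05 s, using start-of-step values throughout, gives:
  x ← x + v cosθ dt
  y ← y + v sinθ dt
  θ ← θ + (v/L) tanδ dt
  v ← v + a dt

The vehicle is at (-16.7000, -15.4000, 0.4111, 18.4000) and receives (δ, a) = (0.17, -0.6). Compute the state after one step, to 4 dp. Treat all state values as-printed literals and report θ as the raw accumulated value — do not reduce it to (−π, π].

x' = -16.7000 + 18.4000·cos(0.4111)·0.05 = -15.8567
y' = -15.4000 + 18.4000·sin(0.4111)·0.05 = -15.0324
θ' = 0.4111 + (18.4000/2.0)·tan(0.17)·0.05 = 0.4901
v' = 18.4000 − 0.6000·0.05 = 18.3700

(-15.8567, -15.0324, 0.4901, 18.3700)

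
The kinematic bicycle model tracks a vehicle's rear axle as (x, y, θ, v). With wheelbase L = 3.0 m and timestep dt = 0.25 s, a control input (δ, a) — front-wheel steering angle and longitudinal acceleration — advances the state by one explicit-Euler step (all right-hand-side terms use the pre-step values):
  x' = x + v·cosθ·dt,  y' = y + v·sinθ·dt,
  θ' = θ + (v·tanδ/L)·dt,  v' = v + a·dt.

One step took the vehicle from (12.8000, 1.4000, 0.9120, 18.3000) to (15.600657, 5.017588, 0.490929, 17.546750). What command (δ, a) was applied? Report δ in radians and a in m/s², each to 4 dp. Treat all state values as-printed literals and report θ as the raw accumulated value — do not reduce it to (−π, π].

δ = -0.2694, a = -3.0130

a = (v'−v)/dt = (-0.753250)/0.25 = -3.0130
Δθ = θ'−θ = -0.421071;  (v·dt/L) = 18.3000·0.25/3.0 = 1.525000
tan δ = Δθ·L/(v·dt) = -0.276112  →  δ = -0.2694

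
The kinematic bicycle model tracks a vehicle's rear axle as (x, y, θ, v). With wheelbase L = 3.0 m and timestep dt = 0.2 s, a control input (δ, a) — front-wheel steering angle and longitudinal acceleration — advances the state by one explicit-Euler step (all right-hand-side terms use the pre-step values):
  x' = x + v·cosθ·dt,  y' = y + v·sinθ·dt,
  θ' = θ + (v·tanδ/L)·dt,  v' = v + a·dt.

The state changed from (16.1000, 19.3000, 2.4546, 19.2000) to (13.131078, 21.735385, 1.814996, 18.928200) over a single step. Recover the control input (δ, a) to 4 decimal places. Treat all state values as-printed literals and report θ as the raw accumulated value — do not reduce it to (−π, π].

a = (v'−v)/dt = (-0.271800)/0.2 = -1.3590
Δθ = θ'−θ = -0.639604;  (v·dt/L) = 19.2000·0.2/3.0 = 1.280000
tan δ = Δθ·L/(v·dt) = -0.499691  →  δ = -0.4634

δ = -0.4634, a = -1.3590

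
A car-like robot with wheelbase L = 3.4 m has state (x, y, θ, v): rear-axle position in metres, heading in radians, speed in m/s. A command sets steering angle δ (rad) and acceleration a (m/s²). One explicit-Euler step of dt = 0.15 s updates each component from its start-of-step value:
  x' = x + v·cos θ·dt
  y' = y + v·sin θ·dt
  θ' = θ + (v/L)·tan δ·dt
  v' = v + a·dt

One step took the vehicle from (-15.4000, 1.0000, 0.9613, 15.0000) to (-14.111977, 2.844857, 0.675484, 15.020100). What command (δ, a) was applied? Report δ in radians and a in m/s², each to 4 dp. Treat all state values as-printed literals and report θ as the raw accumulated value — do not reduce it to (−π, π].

δ = -0.4077, a = 0.1340

a = (v'−v)/dt = (0.020100)/0.15 = 0.1340
Δθ = θ'−θ = -0.285816;  (v·dt/L) = 15.0000·0.15/3.4 = 0.661765
tan δ = Δθ·L/(v·dt) = -0.431900  →  δ = -0.4077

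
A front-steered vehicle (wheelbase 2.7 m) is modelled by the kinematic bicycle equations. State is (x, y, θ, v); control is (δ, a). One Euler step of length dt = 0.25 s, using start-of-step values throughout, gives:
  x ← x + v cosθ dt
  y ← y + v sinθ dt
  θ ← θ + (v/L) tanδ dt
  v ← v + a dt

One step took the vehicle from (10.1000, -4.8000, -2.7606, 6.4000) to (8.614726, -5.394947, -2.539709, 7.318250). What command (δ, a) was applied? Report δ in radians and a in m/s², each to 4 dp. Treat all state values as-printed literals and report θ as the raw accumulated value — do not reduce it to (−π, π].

δ = 0.3568, a = 3.6730

a = (v'−v)/dt = (0.918250)/0.25 = 3.6730
Δθ = θ'−θ = 0.220891;  (v·dt/L) = 6.4000·0.25/2.7 = 0.592593
tan δ = Δθ·L/(v·dt) = 0.372754  →  δ = 0.3568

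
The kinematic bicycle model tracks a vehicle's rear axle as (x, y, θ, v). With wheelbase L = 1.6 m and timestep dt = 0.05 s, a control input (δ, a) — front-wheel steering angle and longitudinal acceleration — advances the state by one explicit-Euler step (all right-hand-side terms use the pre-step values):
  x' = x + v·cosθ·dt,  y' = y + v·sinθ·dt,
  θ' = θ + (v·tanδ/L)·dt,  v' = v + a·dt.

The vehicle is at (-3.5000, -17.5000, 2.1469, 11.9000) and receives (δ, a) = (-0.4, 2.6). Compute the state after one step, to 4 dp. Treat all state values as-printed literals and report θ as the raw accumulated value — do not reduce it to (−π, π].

(-3.8241, -17.0010, 1.9897, 12.0300)

x' = -3.5000 + 11.9000·cos(2.1469)·0.05 = -3.8241
y' = -17.5000 + 11.9000·sin(2.1469)·0.05 = -17.0010
θ' = 2.1469 + (11.9000/1.6)·tan(-0.4)·0.05 = 1.9897
v' = 11.9000 + 2.6000·0.05 = 12.0300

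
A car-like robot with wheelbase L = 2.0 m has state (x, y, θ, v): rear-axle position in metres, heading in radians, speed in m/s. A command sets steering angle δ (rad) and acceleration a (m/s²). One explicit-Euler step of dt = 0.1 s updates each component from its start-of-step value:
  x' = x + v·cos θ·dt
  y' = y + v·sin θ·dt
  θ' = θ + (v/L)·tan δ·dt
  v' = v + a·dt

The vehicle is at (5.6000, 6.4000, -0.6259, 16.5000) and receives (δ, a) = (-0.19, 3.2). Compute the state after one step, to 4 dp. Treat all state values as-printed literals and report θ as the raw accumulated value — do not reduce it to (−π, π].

x' = 5.6000 + 16.5000·cos(-0.6259)·0.1 = 6.9372
y' = 6.4000 + 16.5000·sin(-0.6259)·0.1 = 5.4334
θ' = -0.6259 + (16.5000/2.0)·tan(-0.19)·0.1 = -0.7846
v' = 16.5000 + 3.2000·0.1 = 16.8200

(6.9372, 5.4334, -0.7846, 16.8200)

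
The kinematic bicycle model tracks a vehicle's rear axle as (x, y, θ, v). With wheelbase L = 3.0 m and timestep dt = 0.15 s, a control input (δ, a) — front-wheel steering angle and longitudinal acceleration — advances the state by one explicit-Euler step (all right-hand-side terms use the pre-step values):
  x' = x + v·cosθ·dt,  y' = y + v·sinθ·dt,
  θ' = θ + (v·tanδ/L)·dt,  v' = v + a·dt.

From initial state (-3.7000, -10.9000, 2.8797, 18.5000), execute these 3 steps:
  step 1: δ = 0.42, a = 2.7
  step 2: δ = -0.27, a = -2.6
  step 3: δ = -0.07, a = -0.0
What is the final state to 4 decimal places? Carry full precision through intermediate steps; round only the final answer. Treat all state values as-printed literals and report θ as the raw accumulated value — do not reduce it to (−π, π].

(-11.9441, -10.3026, 2.9663, 18.5150)

after step 1 (δ=0.42, a=2.7): (-6.380377, -10.181527, 3.292780, 18.905000)
after step 2 (δ=-0.27, a=-2.6): (-9.183780, -10.608624, 3.031174, 18.515000)
after step 3 (δ=-0.07, a=-0.0): (-11.944116, -10.302587, 2.966265, 18.515000)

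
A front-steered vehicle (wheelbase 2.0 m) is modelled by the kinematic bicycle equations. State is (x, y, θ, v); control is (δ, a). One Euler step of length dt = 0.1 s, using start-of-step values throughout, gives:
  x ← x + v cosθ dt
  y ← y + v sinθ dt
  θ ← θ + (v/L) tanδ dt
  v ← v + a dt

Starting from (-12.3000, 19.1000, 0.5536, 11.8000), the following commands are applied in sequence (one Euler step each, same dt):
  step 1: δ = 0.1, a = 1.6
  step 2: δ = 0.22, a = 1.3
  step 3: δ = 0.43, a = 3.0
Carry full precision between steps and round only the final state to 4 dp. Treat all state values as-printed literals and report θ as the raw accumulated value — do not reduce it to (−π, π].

(-9.4304, 21.2293, 1.0238, 12.3900)

after step 1 (δ=0.1, a=1.6): (-11.296248, 19.720388, 0.612797, 11.960000)
after step 2 (δ=0.22, a=1.3): (-10.317869, 20.408278, 0.746522, 12.090000)
after step 3 (δ=0.43, a=3.0): (-9.430397, 21.229297, 1.023758, 12.390000)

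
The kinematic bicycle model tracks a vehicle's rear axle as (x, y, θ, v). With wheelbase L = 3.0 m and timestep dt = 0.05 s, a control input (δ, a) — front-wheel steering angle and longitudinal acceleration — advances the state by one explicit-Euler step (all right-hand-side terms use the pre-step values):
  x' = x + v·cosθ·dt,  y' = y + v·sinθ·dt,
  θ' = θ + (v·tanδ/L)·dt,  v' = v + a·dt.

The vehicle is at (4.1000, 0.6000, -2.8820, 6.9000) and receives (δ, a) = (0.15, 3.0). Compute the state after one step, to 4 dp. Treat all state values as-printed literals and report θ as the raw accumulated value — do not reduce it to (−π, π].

(3.7666, 0.5114, -2.8646, 7.0500)

x' = 4.1000 + 6.9000·cos(-2.8820)·0.05 = 3.7666
y' = 0.6000 + 6.9000·sin(-2.8820)·0.05 = 0.5114
θ' = -2.8820 + (6.9000/3.0)·tan(0.15)·0.05 = -2.8646
v' = 6.9000 + 3.0000·0.05 = 7.0500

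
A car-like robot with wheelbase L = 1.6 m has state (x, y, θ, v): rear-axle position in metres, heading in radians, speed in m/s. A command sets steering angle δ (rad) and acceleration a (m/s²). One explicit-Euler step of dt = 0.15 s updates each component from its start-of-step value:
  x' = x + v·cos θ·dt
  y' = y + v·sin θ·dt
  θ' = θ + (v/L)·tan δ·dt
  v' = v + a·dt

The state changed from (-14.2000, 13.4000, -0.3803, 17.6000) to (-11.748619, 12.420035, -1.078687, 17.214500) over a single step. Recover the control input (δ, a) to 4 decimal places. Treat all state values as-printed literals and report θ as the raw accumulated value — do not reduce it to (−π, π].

a = (v'−v)/dt = (-0.385500)/0.15 = -2.5700
Δθ = θ'−θ = -0.698387;  (v·dt/L) = 17.6000·0.15/1.6 = 1.650000
tan δ = Δθ·L/(v·dt) = -0.423265  →  δ = -0.4004

δ = -0.4004, a = -2.5700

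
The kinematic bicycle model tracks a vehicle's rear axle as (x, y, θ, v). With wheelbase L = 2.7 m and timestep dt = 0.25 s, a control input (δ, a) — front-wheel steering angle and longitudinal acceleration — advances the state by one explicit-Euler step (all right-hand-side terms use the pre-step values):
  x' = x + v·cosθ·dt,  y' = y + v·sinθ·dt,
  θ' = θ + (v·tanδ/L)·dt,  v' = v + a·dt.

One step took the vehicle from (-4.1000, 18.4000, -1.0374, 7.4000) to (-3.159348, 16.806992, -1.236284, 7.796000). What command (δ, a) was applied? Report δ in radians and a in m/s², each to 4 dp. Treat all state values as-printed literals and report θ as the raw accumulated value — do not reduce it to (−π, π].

a = (v'−v)/dt = (0.396000)/0.25 = 1.5840
Δθ = θ'−θ = -0.198884;  (v·dt/L) = 7.4000·0.25/2.7 = 0.685185
tan δ = Δθ·L/(v·dt) = -0.290263  →  δ = -0.2825

δ = -0.2825, a = 1.5840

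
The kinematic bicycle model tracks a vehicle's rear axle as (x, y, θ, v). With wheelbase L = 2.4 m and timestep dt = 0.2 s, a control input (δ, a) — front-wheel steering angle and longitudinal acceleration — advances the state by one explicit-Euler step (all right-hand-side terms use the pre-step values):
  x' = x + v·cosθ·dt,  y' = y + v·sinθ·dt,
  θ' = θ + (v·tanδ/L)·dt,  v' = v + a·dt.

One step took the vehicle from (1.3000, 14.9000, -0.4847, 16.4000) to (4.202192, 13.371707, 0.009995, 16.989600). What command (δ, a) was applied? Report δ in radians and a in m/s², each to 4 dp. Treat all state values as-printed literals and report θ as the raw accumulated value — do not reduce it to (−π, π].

δ = 0.3473, a = 2.9480

a = (v'−v)/dt = (0.589600)/0.2 = 2.9480
Δθ = θ'−θ = 0.494695;  (v·dt/L) = 16.4000·0.2/2.4 = 1.366667
tan δ = Δθ·L/(v·dt) = 0.361972  →  δ = 0.3473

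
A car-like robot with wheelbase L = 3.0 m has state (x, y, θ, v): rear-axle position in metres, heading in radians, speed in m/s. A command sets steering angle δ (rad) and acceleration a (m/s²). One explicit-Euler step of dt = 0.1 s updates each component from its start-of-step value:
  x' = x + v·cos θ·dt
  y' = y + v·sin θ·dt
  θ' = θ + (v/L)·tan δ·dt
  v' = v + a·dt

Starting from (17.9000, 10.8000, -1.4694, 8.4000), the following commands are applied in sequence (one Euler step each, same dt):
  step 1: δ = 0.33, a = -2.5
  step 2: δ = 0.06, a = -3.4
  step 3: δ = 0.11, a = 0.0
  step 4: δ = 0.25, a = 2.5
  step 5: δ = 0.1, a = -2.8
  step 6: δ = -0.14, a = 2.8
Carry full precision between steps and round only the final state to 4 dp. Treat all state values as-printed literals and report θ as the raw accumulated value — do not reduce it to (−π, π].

(18.9992, 6.1413, -1.2715, 8.0600)

after step 1 (δ=0.33, a=-2.5): (17.985027, 9.964314, -1.373493, 8.150000)
after step 2 (δ=0.06, a=-3.4): (18.144788, 9.165126, -1.357173, 7.810000)
after step 3 (δ=0.11, a=0.0): (18.310361, 8.401879, -1.328421, 7.810000)
after step 4 (δ=0.25, a=2.5): (18.497809, 7.643707, -1.261947, 8.060000)
after step 5 (δ=0.1, a=-2.8): (18.742803, 6.875844, -1.234990, 7.780000)
after step 6 (δ=-0.14, a=2.8): (18.999178, 6.141299, -1.271536, 8.060000)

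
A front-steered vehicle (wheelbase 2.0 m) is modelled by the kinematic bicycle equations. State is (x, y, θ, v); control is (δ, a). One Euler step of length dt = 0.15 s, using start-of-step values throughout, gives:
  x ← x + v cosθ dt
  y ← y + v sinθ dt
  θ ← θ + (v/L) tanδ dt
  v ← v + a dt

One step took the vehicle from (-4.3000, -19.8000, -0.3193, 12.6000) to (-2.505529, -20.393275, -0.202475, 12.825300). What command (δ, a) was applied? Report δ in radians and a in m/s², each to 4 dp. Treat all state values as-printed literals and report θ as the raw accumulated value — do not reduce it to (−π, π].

δ = 0.1230, a = 1.5020

a = (v'−v)/dt = (0.225300)/0.15 = 1.5020
Δθ = θ'−θ = 0.116825;  (v·dt/L) = 12.6000·0.15/2.0 = 0.945000
tan δ = Δθ·L/(v·dt) = 0.123624  →  δ = 0.1230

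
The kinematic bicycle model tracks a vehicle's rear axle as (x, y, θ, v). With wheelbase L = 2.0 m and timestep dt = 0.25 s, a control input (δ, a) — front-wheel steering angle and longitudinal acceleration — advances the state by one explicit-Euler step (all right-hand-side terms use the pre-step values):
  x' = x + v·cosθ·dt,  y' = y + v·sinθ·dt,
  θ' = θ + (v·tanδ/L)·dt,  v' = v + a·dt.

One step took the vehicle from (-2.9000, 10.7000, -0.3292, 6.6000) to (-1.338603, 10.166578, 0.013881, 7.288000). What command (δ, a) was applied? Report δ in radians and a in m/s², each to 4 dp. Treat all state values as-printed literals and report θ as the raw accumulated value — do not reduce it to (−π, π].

δ = 0.3941, a = 2.7520

a = (v'−v)/dt = (0.688000)/0.25 = 2.7520
Δθ = θ'−θ = 0.343081;  (v·dt/L) = 6.6000·0.25/2.0 = 0.825000
tan δ = Δθ·L/(v·dt) = 0.415856  →  δ = 0.3941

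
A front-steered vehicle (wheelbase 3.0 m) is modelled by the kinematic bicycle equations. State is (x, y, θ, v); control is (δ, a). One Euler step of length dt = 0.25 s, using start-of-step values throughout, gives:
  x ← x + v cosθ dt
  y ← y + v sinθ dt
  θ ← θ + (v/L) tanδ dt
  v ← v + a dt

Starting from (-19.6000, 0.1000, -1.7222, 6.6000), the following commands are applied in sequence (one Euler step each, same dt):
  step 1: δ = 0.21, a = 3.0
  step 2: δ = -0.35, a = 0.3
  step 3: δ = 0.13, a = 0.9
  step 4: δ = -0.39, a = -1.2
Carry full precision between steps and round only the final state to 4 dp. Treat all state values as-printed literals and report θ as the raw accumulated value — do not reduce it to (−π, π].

after step 1 (δ=0.21, a=3.0): (-19.848863, -1.531125, -1.604972, 7.350000)
after step 2 (δ=-0.35, a=0.3): (-19.911648, -3.367552, -1.828552, 7.425000)
after step 3 (δ=0.13, a=0.9): (-20.384826, -5.162480, -1.747658, 7.650000)
after step 4 (δ=-0.39, a=-1.2): (-20.721313, -7.045146, -2.009705, 7.350000)

(-20.7213, -7.0451, -2.0097, 7.3500)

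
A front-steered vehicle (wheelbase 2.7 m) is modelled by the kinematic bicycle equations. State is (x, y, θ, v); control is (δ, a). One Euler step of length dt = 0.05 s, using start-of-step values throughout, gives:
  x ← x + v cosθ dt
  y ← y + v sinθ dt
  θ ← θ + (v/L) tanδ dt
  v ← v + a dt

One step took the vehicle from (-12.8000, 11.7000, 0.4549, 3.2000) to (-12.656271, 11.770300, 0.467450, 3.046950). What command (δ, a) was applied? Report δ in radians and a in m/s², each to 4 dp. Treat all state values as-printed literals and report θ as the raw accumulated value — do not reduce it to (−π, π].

a = (v'−v)/dt = (-0.153050)/0.05 = -3.0610
Δθ = θ'−θ = 0.012550;  (v·dt/L) = 3.2000·0.05/2.7 = 0.059259
tan δ = Δθ·L/(v·dt) = 0.211781  →  δ = 0.2087

δ = 0.2087, a = -3.0610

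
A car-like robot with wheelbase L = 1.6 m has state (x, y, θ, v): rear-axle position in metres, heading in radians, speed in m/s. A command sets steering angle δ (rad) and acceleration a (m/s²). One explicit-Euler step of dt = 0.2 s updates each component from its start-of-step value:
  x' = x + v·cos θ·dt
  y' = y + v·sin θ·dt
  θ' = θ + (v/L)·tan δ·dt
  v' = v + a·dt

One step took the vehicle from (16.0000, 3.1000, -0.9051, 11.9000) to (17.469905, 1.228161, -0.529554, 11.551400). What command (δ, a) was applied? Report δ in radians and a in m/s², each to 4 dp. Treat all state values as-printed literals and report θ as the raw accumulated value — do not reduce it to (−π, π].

δ = 0.2473, a = -1.7430

a = (v'−v)/dt = (-0.348600)/0.2 = -1.7430
Δθ = θ'−θ = 0.375546;  (v·dt/L) = 11.9000·0.2/1.6 = 1.487500
tan δ = Δθ·L/(v·dt) = 0.252468  →  δ = 0.2473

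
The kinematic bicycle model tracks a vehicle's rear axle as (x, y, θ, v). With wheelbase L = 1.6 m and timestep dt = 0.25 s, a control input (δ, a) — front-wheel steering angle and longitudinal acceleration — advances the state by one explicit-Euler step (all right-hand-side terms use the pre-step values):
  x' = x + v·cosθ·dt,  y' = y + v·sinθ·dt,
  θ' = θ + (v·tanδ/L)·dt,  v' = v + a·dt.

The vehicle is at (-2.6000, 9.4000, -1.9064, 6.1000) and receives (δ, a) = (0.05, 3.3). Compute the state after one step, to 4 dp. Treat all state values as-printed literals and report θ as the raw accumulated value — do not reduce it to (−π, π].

(-3.1022, 7.9601, -1.8587, 6.9250)

x' = -2.6000 + 6.1000·cos(-1.9064)·0.25 = -3.1022
y' = 9.4000 + 6.1000·sin(-1.9064)·0.25 = 7.9601
θ' = -1.9064 + (6.1000/1.6)·tan(0.05)·0.25 = -1.8587
v' = 6.1000 + 3.3000·0.25 = 6.9250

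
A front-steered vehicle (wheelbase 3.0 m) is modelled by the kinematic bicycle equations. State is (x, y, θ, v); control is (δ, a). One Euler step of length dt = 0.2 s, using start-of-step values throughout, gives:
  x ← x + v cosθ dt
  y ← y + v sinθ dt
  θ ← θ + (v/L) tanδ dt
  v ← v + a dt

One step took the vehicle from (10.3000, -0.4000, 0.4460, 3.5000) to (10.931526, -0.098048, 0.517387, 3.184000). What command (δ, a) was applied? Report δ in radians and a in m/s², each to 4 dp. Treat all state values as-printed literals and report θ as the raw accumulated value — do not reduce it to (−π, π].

a = (v'−v)/dt = (-0.316000)/0.2 = -1.5800
Δθ = θ'−θ = 0.071387;  (v·dt/L) = 3.5000·0.2/3.0 = 0.233333
tan δ = Δθ·L/(v·dt) = 0.305944  →  δ = 0.2969

δ = 0.2969, a = -1.5800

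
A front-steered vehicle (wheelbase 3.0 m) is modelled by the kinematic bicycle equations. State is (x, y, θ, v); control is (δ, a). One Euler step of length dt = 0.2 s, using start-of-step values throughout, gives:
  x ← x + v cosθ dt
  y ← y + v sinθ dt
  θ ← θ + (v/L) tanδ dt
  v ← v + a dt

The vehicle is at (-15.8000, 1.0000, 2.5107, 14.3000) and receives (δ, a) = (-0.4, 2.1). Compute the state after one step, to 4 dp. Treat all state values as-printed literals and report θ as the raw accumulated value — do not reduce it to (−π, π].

x' = -15.8000 + 14.3000·cos(2.5107)·0.2 = -18.1095
y' = 1.0000 + 14.3000·sin(2.5107)·0.2 = 2.6870
θ' = 2.5107 + (14.3000/3.0)·tan(-0.4)·0.2 = 2.1076
v' = 14.3000 + 2.1000·0.2 = 14.7200

(-18.1095, 2.6870, 2.1076, 14.7200)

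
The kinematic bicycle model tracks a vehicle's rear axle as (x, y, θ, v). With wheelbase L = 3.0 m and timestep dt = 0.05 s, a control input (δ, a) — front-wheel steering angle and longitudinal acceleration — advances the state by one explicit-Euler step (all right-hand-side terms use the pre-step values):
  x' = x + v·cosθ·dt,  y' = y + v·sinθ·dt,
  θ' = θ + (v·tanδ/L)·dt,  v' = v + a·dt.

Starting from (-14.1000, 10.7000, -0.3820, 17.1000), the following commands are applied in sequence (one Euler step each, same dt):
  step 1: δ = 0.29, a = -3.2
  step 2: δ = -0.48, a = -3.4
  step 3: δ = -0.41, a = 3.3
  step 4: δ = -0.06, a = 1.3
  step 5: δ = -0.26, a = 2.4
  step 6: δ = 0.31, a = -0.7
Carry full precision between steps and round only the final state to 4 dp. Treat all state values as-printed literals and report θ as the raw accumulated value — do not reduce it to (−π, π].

after step 1 (δ=0.29, a=-3.2): (-13.306628, 10.381276, -0.296952, 16.940000)
after step 2 (δ=-0.48, a=-3.4): (-12.496699, 10.133437, -0.443938, 16.770000)
after step 3 (δ=-0.41, a=3.3): (-11.739477, 9.773302, -0.565418, 16.935000)
after step 4 (δ=-0.06, a=1.3): (-11.024511, 9.319640, -0.582373, 17.000000)
after step 5 (δ=-0.26, a=2.4): (-10.314625, 8.852134, -0.657746, 17.120000)
after step 6 (δ=0.31, a=-0.7): (-9.637210, 8.328832, -0.566346, 17.085000)

(-9.6372, 8.3288, -0.5663, 17.0850)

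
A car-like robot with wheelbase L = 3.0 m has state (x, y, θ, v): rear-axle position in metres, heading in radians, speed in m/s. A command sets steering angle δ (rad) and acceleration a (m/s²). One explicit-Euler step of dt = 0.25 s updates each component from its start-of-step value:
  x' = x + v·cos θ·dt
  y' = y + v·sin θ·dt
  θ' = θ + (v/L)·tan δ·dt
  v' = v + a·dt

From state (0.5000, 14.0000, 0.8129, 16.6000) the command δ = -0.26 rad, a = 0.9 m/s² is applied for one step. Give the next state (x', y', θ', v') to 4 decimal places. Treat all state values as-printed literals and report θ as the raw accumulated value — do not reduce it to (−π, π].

(3.3527, 17.0141, 0.4449, 16.8250)

x' = 0.5000 + 16.6000·cos(0.8129)·0.25 = 3.3527
y' = 14.0000 + 16.6000·sin(0.8129)·0.25 = 17.0141
θ' = 0.8129 + (16.6000/3.0)·tan(-0.26)·0.25 = 0.4449
v' = 16.6000 + 0.9000·0.25 = 16.8250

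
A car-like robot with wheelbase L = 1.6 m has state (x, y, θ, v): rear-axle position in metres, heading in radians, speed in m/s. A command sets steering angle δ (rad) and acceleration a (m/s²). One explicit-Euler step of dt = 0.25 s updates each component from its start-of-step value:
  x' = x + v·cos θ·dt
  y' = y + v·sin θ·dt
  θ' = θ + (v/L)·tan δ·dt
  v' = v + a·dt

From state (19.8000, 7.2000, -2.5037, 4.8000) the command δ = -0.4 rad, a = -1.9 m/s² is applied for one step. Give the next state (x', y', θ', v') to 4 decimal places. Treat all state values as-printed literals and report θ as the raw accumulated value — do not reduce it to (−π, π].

x' = 19.8000 + 4.8000·cos(-2.5037)·0.25 = 18.8360
y' = 7.2000 + 4.8000·sin(-2.5037)·0.25 = 6.4854
θ' = -2.5037 + (4.8000/1.6)·tan(-0.4)·0.25 = -2.8208
v' = 4.8000 − 1.9000·0.25 = 4.3250

(18.8360, 6.4854, -2.8208, 4.3250)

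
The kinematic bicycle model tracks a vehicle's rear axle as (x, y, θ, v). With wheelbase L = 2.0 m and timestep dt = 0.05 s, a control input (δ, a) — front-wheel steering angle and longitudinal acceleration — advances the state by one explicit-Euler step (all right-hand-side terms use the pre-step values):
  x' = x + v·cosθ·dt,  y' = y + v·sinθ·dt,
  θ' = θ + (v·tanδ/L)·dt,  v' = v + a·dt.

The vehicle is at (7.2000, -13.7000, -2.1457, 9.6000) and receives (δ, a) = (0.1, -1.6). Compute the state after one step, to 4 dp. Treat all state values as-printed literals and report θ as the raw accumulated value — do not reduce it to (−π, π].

x' = 7.2000 + 9.6000·cos(-2.1457)·0.05 = 6.9390
y' = -13.7000 + 9.6000·sin(-2.1457)·0.05 = -14.1028
θ' = -2.1457 + (9.6000/2.0)·tan(0.1)·0.05 = -2.1216
v' = 9.6000 − 1.6000·0.05 = 9.5200

(6.9390, -14.1028, -2.1216, 9.5200)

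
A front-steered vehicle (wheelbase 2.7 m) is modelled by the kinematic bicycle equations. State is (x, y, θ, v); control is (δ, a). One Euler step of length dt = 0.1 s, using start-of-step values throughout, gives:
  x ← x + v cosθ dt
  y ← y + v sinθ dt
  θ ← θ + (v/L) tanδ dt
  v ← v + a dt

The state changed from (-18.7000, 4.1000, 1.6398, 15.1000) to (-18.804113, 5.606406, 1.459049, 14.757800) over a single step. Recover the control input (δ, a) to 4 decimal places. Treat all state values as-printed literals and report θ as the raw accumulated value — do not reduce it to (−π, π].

a = (v'−v)/dt = (-0.342200)/0.1 = -3.4220
Δθ = θ'−θ = -0.180751;  (v·dt/L) = 15.1000·0.1/2.7 = 0.559259
tan δ = Δθ·L/(v·dt) = -0.323197  →  δ = -0.3126

δ = -0.3126, a = -3.4220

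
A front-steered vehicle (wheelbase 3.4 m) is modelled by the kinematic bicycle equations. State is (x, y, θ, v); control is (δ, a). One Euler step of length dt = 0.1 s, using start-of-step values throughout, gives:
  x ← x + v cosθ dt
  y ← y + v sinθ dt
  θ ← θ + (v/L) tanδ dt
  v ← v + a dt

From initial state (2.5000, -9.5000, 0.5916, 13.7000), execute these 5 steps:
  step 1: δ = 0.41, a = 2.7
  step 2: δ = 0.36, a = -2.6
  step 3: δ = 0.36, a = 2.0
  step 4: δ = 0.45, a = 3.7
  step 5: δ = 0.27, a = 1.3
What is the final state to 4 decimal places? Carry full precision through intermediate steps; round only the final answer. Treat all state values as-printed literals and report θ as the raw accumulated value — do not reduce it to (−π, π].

after step 1 (δ=0.41, a=2.7): (3.637168, -8.735965, 0.766731, 13.970000)
after step 2 (δ=0.36, a=-2.6): (4.643263, -7.766748, 0.921388, 13.710000)
after step 3 (δ=0.36, a=2.0): (5.472327, -6.674826, 1.073167, 13.910000)
after step 4 (δ=0.45, a=3.7): (6.136313, -5.452531, 1.270793, 14.280000)
after step 5 (δ=0.27, a=1.3): (6.558319, -4.088312, 1.387032, 14.410000)

(6.5583, -4.0883, 1.3870, 14.4100)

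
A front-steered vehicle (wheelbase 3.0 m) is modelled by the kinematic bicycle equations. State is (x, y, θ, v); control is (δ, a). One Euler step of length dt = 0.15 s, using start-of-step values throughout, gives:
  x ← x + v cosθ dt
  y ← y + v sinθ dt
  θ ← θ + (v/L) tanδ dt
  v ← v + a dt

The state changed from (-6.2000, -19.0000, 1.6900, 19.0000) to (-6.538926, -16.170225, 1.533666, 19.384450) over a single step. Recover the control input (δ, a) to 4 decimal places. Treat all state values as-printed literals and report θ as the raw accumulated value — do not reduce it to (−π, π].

a = (v'−v)/dt = (0.384450)/0.15 = 2.5630
Δθ = θ'−θ = -0.156334;  (v·dt/L) = 19.0000·0.15/3.0 = 0.950000
tan δ = Δθ·L/(v·dt) = -0.164562  →  δ = -0.1631

δ = -0.1631, a = 2.5630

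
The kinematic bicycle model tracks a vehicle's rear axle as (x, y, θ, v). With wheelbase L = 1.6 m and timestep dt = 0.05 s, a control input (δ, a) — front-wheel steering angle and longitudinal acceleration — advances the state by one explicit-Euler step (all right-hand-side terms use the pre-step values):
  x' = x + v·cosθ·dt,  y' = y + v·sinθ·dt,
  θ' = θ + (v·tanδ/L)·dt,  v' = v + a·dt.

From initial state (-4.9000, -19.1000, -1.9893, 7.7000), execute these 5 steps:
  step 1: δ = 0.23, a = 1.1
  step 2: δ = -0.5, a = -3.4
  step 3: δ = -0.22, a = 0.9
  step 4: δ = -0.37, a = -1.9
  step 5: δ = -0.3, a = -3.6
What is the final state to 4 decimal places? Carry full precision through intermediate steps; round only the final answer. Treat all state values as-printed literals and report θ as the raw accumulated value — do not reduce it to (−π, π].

(-5.7975, -20.7761, -2.2837, 7.3550)

after step 1 (δ=0.23, a=1.1): (-5.056462, -19.451774, -1.932959, 7.755000)
after step 2 (δ=-0.5, a=-3.4): (-5.193841, -19.814371, -2.065352, 7.585000)
after step 3 (δ=-0.22, a=0.9): (-5.373848, -20.148180, -2.118357, 7.630000)
after step 4 (δ=-0.37, a=-1.9): (-5.572459, -20.473903, -2.210838, 7.535000)
after step 5 (δ=-0.3, a=-3.6): (-5.797465, -20.776083, -2.283677, 7.355000)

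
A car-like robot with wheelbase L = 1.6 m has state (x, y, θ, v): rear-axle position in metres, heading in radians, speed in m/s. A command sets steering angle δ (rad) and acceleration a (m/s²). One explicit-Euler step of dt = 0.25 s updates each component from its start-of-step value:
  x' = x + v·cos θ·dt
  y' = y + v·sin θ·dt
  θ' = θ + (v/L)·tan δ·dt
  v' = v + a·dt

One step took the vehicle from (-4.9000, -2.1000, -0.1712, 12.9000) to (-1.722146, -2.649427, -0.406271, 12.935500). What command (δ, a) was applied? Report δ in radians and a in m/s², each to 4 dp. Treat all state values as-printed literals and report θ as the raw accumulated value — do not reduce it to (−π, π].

δ = -0.1161, a = 0.1420

a = (v'−v)/dt = (0.035500)/0.25 = 0.1420
Δθ = θ'−θ = -0.235071;  (v·dt/L) = 12.9000·0.25/1.6 = 2.015625
tan δ = Δθ·L/(v·dt) = -0.116624  →  δ = -0.1161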